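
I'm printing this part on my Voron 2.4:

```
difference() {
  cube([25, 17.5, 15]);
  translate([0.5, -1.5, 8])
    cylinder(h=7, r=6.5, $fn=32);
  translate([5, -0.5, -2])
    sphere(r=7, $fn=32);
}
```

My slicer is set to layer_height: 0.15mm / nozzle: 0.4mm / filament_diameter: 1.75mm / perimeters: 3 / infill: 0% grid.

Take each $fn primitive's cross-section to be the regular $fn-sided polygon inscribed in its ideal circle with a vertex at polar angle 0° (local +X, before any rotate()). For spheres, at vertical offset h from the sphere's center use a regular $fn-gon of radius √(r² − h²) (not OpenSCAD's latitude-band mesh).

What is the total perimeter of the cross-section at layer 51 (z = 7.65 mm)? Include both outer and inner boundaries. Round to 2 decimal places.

At z = 7.65 mm: the cube is present — its section is the full 25×17.5 rectangle (perimeter 85.00 mm); the cylinder at (0.5, -1.5) is absent (z outside [8, 15]); the sphere at (5, -0.5) does not reach this height (|z−center|=9.650 > r=7); Taking the first minus the rest: none of the subtracted shapes is present at this height, so the 25×17.5 cube is unchanged — boundary = 85.00 mm. Overall, the cross-section is a single solid region. Total boundary length (outer) = 85.00 mm.

85.00 mm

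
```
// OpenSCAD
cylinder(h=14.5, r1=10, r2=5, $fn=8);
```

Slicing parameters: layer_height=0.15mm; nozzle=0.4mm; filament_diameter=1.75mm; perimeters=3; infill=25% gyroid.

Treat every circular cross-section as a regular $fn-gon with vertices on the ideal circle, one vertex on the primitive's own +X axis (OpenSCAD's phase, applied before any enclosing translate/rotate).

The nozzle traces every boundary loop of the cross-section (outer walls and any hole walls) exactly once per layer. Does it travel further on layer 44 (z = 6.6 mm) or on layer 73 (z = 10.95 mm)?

layer 44 (z = 6.6 mm)

Layer 44 (z = 6.6): the cone (r1=10→r2=5) has section circumradius 7.724 here — a regular 8-gon (perimeter = 2·8·7.724·sin(180°/8) = 47.29 mm). So its perimeter = 47.29 mm. Layer 73 (z = 10.95): the cone (r1=10→r2=5) has section circumradius 6.224 here — a regular 8-gon (perimeter = 2·8·6.224·sin(180°/8) = 38.11 mm). So its perimeter = 38.11 mm. Layer 44 is larger (47.29 vs 38.11 mm).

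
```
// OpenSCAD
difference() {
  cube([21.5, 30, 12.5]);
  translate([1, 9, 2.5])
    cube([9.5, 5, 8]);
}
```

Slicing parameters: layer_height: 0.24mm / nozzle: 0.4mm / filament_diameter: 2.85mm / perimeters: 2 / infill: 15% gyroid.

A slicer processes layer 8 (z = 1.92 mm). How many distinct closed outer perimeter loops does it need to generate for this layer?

1

At z = 1.92 mm: the 21.5×30 cube contributes its full rectangle; the cube at (1, 9) is not intersected at this z (z outside [2.5, 10.5]); Taking the first minus the rest: none of the subtracted shapes is present at this height, so the 21.5×30 cube is unchanged — 1 connected region. The result has 1 disconnected region.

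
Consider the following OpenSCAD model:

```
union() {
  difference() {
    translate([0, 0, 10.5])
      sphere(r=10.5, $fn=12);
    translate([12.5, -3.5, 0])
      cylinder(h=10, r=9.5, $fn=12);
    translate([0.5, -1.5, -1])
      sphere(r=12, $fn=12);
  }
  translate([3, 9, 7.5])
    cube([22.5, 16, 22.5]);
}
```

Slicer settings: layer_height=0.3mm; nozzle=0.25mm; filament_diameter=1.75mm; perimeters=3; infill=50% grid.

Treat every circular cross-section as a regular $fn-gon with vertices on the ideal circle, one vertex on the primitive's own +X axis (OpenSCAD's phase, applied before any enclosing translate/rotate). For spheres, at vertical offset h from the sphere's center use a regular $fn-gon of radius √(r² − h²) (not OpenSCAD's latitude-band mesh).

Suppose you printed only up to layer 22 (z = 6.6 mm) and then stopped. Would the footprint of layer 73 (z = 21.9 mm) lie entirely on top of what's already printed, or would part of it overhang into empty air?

Compare the two slices. At z = 6.6: the sphere: section is a regular 12-gon, circumradius = √(r²−h²) = √(10.5²−3.9²) = 9.749 (area = (12/2)·9.749²·sin(360°/12) = 285.12 mm²); the r=9.5 cylinder at (12.5, -3.5) contributes a regular 12-gon of circumradius 9.5 (area = (12/2)·9.500²·sin(360°/12) = 270.75 mm²); the r=12 sphere at (0.5, -1.5) slices to a regular 12-gon of circumradius 9.287 (√(r²−h²) with h=7.6 from center) (area = (12/2)·9.287²·sin(360°/12) = 258.72 mm²); Taking the first minus the rest: starting from the r=10.5 sphere (285.12 mm²), the r=9.5 cylinder at (12.5, -3.5) partially overlaps it — only the 54.98 mm² overlap (of its 270.75 mm²) is removed, clipping the outline; the r=12 sphere at (0.5, -1.5) partially overlaps it — only the 188.68 mm² overlap (of its 258.72 mm²) is removed, clipping the outline — area = 41.46 mm²; the cube at (3, 9) is absent (z outside [7.5, 30]); Taking the union: only that combined region is present, so the union is just that shape — area = 41.46 mm². At z = 21.9: the sphere is not intersected at this z (|z−center|=11.400 > r=10.5); the cylinder at (12.5, -3.5) is not intersected at this z (z outside [0, 10]); the sphere at (0.5, -1.5) does not reach this height (|z−center|=22.900 > r=12); After the difference (first − rest): the first operand is absent here, so nothing remains; the 22.5×16 cube at (3, 9) contributes its full rectangle (area 360.00 mm²); Merging all regions: only the 22.5×16 cube at (3, 9) is present, so the union is just that shape — area = 360.00 mm². Checking containment: at z = 21.9 the cross-section extends beyond the z = 6.6 cross-section by about 360.00 mm².

part overhangs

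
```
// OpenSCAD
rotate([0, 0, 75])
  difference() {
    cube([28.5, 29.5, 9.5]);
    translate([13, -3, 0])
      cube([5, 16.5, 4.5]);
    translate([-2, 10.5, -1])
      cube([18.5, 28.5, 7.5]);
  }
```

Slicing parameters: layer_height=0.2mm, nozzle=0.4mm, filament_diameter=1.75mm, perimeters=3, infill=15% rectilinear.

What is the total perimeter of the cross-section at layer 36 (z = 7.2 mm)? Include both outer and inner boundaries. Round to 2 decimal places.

116.00 mm

At z = 7.2 mm: the 28.5×29.5 cube contributes its full rectangle (perimeter 116.00 mm); the cube at (13, -3) does not reach this height (z outside [0, 4.5]); the cube at (-2, 10.5) is not intersected at this z (z outside [-1, 6.5]); Taking the first minus the rest: none of the subtracted shapes is present at this height, so the 28.5×29.5 cube is unchanged — boundary = 116.00 mm; (rotated 75° about Z; rotation is an isometry so areas/perimeters/island counts are preserved). Overall, the cross-section is a single solid region. Total boundary length (outer) = 116.00 mm.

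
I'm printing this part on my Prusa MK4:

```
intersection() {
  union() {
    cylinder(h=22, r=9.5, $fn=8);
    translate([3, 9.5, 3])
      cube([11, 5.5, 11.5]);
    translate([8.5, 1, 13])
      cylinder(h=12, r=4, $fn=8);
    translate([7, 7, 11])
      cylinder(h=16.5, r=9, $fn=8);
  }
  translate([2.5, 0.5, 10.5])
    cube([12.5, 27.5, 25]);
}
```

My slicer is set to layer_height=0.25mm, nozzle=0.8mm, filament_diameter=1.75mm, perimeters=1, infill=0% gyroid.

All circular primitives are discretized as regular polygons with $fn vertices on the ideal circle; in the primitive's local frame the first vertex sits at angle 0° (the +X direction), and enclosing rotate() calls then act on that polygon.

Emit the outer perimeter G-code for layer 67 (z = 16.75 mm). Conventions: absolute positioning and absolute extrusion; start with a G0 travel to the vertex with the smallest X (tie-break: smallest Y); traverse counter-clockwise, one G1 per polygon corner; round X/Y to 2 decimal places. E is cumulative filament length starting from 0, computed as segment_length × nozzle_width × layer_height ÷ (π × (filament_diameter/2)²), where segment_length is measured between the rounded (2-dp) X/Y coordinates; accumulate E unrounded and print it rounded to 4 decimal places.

G0 X2.50 Y0.50 Z16.75
G1 X13.04 Y0.50 E0.8764
G1 X13.36 Y0.64 E0.9054
G1 X15.00 Y4.59 E1.2611
G1 X15.00 Y9.41 E1.6619
G1 X13.36 Y13.36 E2.0175
G1 X7.00 Y16.00 E2.5901
G1 X2.50 Y14.14 E2.9950
G1 X2.50 Y0.50 E4.1291

At z = 16.75 mm: the r=9.5 cylinder contributes a regular 8-gon of circumradius 9.5; the cube at (3, 9.5) is absent (z outside [3, 14.5]); the r=4 cylinder at (8.5, 1) gives a regular 8-gon of circumradius 4 (constant along its height); the r=9 cylinder at (7, 7) contributes a regular 8-gon of circumradius 9; Merging all regions: the regions partially overlap (shared area 119.26 mm²), so overlapping operands fuse into one piece — 1 connected region; the 12.5×27.5 cube at (2.5, 0.5) contributes its full rectangle; Keeping only the common overlap: the 12.5×27.5 cube at (2.5, 0.5) partially overlaps that combined region; clipping to the common part keeps 170.15 mm² — 1 connected region. The outline is a single polygon with 8 vertices. Extrusion per mm of travel: 0.8 × 0.25 / (π × 0.875²) = 0.083150. Accumulating E over each segment gives final E = 4.1291.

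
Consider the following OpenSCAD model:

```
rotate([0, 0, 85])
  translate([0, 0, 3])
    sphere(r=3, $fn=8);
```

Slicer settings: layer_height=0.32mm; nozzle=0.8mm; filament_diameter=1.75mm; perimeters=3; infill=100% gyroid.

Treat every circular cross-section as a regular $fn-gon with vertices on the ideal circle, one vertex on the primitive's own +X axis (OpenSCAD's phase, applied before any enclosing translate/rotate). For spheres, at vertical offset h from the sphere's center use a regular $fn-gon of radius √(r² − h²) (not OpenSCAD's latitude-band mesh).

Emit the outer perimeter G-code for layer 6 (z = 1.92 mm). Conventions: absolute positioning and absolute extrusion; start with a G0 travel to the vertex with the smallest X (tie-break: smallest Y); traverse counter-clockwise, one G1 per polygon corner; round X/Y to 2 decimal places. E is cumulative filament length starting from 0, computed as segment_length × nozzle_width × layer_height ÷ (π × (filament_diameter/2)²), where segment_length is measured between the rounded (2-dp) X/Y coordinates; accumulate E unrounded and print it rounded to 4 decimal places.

At z = 1.92 mm: the r=3 sphere slices to a regular 8-gon of circumradius 2.799 (√(r²−h²) with h=1.08 from center); (whole slice rotated 85° about Z — lengths, areas and connectivity unchanged). The outline is a single polygon with 8 vertices. Extrusion per mm of travel: 0.8 × 0.32 / (π × 0.875²) = 0.106432. Accumulating E over each segment gives final E = 1.8236.

G0 X-2.79 Y0.24 Z1.92
G1 X-2.14 Y-1.80 E0.2279
G1 X-0.24 Y-2.79 E0.4559
G1 X1.80 Y-2.14 E0.6838
G1 X2.79 Y-0.24 E0.9118
G1 X2.14 Y1.80 E1.1397
G1 X0.24 Y2.79 E1.3677
G1 X-1.80 Y2.14 E1.5956
G1 X-2.79 Y0.24 E1.8236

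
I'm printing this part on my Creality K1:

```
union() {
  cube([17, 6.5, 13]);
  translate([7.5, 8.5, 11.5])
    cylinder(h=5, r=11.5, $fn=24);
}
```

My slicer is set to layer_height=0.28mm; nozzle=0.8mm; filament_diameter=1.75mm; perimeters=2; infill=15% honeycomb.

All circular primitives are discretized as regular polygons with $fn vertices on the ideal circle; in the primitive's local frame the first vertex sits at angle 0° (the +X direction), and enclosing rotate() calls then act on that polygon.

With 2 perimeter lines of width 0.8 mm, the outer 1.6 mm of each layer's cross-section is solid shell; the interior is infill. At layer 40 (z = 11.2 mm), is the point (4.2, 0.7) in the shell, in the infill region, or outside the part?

shell

At z = 11.2 mm: the 17×6.5 cube contributes its full rectangle; the cylinder at (7.5, 8.5) does not reach this height (z outside [11.5, 16.5]); Combining (union): only the 17×6.5 cube is present, so the union is just that shape — 1 connected region. Overall, the cross-section is a single solid region. The nearest boundary edge runs (0.00, 0.00)→(17.00, 0.00); distance from the point to it = 0.70 mm. The point is inside the cross-section, 0.70 mm from the nearest boundary — within the 1.6 mm shell band (2 × 0.8).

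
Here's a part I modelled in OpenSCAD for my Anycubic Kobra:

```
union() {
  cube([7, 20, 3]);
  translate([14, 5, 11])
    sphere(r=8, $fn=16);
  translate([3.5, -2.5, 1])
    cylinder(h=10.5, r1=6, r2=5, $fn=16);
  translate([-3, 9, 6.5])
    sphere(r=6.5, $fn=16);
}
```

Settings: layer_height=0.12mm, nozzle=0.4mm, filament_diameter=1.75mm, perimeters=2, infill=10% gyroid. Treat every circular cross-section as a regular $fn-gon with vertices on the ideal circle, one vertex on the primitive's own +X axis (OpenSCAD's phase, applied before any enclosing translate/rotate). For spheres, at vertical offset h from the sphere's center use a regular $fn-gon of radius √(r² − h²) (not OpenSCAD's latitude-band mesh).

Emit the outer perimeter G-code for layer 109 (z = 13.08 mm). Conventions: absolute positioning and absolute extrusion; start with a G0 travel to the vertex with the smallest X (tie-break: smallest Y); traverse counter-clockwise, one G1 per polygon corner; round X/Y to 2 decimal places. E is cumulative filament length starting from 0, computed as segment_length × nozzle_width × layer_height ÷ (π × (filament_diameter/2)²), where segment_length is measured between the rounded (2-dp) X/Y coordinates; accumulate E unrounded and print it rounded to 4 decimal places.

G0 X6.28 Y5.00 Z13.08
G1 X6.86 Y2.04 E0.0602
G1 X8.54 Y-0.46 E0.1203
G1 X11.04 Y-2.14 E0.1804
G1 X14.00 Y-2.72 E0.2406
G1 X16.96 Y-2.14 E0.3008
G1 X19.46 Y-0.46 E0.3609
G1 X21.14 Y2.04 E0.4210
G1 X21.72 Y5.00 E0.4812
G1 X21.14 Y7.96 E0.5414
G1 X19.46 Y10.46 E0.6015
G1 X16.96 Y12.14 E0.6616
G1 X14.00 Y12.72 E0.7218
G1 X11.04 Y12.14 E0.7820
G1 X8.54 Y10.46 E0.8421
G1 X6.86 Y7.96 E0.9022
G1 X6.28 Y5.00 E0.9624

At z = 13.08 mm: the cube does not reach this height (z outside [0, 3]); the r=8 sphere at (14, 5) contributes a regular 16-gon of circumradius √(8²−2.08²) = 7.725; the cone at (3.5, -2.5) is not intersected at this z (z outside [1, 11.5]); the sphere at (-3, 9) is absent (|z−center|=6.580 > r=6.5); Combining (union): only the r=8 sphere at (14, 5) is present, so the union is just that shape — 1 connected region. The outline is a single polygon with 16 vertices. Extrusion per mm of travel: 0.4 × 0.12 / (π × 0.875²) = 0.019956. Accumulating E over each segment gives final E = 0.9624.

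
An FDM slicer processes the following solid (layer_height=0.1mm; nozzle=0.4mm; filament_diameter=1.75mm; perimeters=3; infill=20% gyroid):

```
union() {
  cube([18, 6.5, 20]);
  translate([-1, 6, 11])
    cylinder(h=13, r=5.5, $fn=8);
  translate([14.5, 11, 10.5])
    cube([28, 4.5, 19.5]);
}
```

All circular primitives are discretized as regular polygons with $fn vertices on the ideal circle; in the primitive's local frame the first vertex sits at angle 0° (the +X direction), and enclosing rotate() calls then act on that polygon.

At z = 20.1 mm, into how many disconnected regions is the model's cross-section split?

2

At z = 20.1 mm: the cube is not intersected at this z (z outside [0, 20]); the r=5.5 cylinder at (-1, 6) gives a regular 8-gon of circumradius 5.5 (constant along its height); the cube at (14.5, 11) (footprint 28×4.5) is included at this height; Taking the union: the 2 present regions are separate (no shared area or edge), so areas and boundary lengths simply add and each stays a separate island — 2 connected regions. The result has 2 disconnected regions.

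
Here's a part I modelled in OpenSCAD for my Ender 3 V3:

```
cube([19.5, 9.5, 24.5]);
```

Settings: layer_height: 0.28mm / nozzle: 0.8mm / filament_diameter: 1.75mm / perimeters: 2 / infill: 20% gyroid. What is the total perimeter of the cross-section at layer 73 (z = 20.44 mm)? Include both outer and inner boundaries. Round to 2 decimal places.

58.00 mm

At z = 20.44 mm: the cube (footprint 19.5×9.5) is included at this height (perimeter 58.00 mm). Overall, the cross-section is a single solid region. Total boundary length (outer) = 58.00 mm.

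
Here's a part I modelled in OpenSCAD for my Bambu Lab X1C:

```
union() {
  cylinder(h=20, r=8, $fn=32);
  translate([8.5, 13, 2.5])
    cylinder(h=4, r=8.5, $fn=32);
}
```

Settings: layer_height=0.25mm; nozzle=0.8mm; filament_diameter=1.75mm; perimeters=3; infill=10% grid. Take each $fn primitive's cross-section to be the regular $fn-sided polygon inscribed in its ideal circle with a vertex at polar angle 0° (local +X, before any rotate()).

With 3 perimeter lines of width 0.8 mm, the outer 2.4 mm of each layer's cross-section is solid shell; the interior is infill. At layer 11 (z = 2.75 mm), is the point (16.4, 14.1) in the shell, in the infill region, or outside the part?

shell

At z = 2.75 mm: the r=8 cylinder contributes a regular 32-gon of circumradius 8; the cylinder at (8.5, 13): section is a regular 32-gon, circumradius r=8.5; Combining (union): the regions partially overlap (shared area 3.30 mm²), so overlapping operands fuse into one piece — 1 connected region. Overall, the cross-section is a single solid region. The nearest boundary edge runs (16.84, 14.66)→(17.00, 13.00); distance from the point to it = 0.49 mm. The point is inside the cross-section, 0.49 mm from the nearest boundary — within the 2.4 mm shell band (3 × 0.8).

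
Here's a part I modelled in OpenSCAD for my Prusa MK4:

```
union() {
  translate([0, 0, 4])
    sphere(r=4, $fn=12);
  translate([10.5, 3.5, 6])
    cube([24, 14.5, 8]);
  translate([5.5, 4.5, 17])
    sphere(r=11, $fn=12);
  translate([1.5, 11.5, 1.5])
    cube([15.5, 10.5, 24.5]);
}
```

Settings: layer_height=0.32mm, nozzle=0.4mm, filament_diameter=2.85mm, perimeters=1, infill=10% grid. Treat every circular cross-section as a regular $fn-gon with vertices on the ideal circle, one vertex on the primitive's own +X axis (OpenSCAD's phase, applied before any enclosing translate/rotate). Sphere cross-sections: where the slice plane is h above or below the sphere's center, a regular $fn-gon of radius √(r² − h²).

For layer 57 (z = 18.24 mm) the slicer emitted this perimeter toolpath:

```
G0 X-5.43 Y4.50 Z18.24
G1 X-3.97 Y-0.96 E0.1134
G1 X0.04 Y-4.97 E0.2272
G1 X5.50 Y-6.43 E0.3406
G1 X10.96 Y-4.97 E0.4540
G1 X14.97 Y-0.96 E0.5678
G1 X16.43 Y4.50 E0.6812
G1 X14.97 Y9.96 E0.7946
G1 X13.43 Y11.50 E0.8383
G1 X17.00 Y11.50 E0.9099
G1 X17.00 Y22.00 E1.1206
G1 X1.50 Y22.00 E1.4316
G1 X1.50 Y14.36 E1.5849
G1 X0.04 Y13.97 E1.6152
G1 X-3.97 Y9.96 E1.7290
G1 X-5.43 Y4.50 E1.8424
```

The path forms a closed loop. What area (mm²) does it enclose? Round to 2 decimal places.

Apply the shoelace formula to the sequence of (X, Y) vertices; enclosed area = 487.10 mm².

487.10 mm²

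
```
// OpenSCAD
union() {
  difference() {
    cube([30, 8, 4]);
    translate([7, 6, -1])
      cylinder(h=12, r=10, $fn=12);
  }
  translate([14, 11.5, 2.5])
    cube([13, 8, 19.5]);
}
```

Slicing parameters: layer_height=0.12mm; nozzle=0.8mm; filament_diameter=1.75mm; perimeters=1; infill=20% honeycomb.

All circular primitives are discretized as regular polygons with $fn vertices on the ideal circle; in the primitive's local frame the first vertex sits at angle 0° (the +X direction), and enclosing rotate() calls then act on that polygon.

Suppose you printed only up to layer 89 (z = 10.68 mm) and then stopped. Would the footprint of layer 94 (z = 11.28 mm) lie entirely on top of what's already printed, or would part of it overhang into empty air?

Compare the two slices. At z = 10.68: the cube does not reach this height (z outside [0, 4]); the r=10 cylinder at (7, 6) gives a regular 12-gon of circumradius 10 (constant along its height) (area = (12/2)·10.000²·sin(360°/12) = 300.00 mm²); Subtracting the remaining from the first: the first operand is absent here, so nothing remains; the 13×8 cube at (14, 11.5) contributes its full rectangle (area 104.00 mm²); Taking the union: only the 13×8 cube at (14, 11.5) is present, so the union is just that shape — area = 104.00 mm². At z = 11.28: the cube is absent (z outside [0, 4]); the cylinder at (7, 6) does not reach this height (z outside [-1, 11]); Taking the first minus the rest: the first operand is absent here, so nothing remains; the cube at (14, 11.5) is present — its section is the full 13×8 rectangle (area 104.00 mm²); Merging all regions: only the 13×8 cube at (14, 11.5) is present, so the union is just that shape — area = 104.00 mm². Checking containment: the cross-section at z = 11.28 is a subset of the cross-section at z = 10.68.

entirely on top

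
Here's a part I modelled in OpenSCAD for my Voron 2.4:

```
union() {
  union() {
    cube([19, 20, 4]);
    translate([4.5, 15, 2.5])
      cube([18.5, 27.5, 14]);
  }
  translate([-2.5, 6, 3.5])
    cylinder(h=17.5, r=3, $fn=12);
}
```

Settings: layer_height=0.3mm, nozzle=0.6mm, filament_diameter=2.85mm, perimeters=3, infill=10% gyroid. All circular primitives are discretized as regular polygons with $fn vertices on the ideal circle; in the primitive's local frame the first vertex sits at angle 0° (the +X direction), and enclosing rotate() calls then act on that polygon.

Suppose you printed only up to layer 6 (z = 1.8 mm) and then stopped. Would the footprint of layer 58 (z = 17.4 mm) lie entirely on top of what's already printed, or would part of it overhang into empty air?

part overhangs

Compare the two slices. At z = 1.8: the cube (footprint 19×20) is included at this height (area 380.00 mm²); the cube at (4.5, 15) does not reach this height (z outside [2.5, 16.5]); Taking the union: only the 19×20 cube is present, so the union is just that shape — area = 380.00 mm²; the cylinder at (-2.5, 6) is not intersected at this z (z outside [3.5, 21]); Taking the union: only the result so far is present, so the union is just that shape — area = 380.00 mm². At z = 17.4: the cube is absent (z outside [0, 4]); the cube at (4.5, 15) does not reach this height (z outside [2.5, 16.5]); Combining (union): nothing is present at this height; the r=3 cylinder at (-2.5, 6) gives a regular 12-gon of circumradius 3 (constant along its height) (area = (12/2)·3.000²·sin(360°/12) = 27.00 mm²); Taking the union: only the r=3 cylinder at (-2.5, 6) is present, so the union is just that shape — area = 27.00 mm². Checking containment: at z = 17.4 the cross-section extends beyond the z = 1.8 cross-section by about 26.09 mm².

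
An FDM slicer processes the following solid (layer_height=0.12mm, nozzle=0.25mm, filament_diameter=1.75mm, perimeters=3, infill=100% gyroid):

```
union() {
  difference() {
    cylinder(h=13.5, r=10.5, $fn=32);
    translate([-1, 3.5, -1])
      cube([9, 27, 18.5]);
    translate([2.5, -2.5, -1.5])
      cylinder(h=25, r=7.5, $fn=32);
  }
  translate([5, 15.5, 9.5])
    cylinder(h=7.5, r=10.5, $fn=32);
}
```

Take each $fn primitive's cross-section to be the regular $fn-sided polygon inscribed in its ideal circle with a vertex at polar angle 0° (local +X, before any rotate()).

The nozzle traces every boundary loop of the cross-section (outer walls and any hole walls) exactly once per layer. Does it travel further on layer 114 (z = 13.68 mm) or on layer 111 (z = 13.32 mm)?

layer 111 (z = 13.32 mm)

Layer 114 (z = 13.68): the cylinder is not intersected at this z (z outside [0, 13.5]); the cube at (-1, 3.5) is present — its section is the full 9×27 rectangle (perimeter 72.00 mm); the cylinder at (2.5, -2.5): section is a regular 32-gon, circumradius r=7.5 (perimeter = 2·32·7.500·sin(180°/32) = 47.05 mm); After the difference (first − rest): the first operand is absent here, so nothing remains; the cylinder at (5, 15.5): section is a regular 32-gon, circumradius r=10.5 (perimeter = 2·32·10.500·sin(180°/32) = 65.87 mm); Combining (union): only the r=10.5 cylinder at (5, 15.5) is present, so the union is just that shape — boundary = 65.87 mm. So its perimeter = 65.87 mm. Layer 111 (z = 13.32): the cylinder: section is a regular 32-gon, circumradius r=10.5 (perimeter = 2·32·10.500·sin(180°/32) = 65.87 mm); the 9×27 cube at (-1, 3.5) contributes its full rectangle (perimeter 72.00 mm); the r=7.5 cylinder at (2.5, -2.5) contributes a regular 32-gon of circumradius 7.5 (perimeter = 2·32·7.500·sin(180°/32) = 47.05 mm); Taking the first minus the rest: starting from the r=10.5 cylinder, the 9×27 cube at (-1, 3.5) partially overlaps it — only the 53.60 mm² overlap (of its 243.00 mm²) is removed, clipping the outline; the r=7.5 cylinder at (2.5, -2.5) partially overlaps it — only the 163.34 mm² overlap (of its 175.58 mm²) is removed, clipping the outline — boundary = 84.97 mm; the r=10.5 cylinder at (5, 15.5) contributes a regular 32-gon of circumradius 10.5 (perimeter = 2·32·10.500·sin(180°/32) = 65.87 mm); Merging all regions: the regions partially overlap (shared area 5.99 mm²), so the edge portions inside another operand are dropped and the merged outline is re-measured after clipping — boundary = 137.13 mm. So its perimeter = 137.13 mm. Layer 111 is larger (137.13 vs 65.87 mm).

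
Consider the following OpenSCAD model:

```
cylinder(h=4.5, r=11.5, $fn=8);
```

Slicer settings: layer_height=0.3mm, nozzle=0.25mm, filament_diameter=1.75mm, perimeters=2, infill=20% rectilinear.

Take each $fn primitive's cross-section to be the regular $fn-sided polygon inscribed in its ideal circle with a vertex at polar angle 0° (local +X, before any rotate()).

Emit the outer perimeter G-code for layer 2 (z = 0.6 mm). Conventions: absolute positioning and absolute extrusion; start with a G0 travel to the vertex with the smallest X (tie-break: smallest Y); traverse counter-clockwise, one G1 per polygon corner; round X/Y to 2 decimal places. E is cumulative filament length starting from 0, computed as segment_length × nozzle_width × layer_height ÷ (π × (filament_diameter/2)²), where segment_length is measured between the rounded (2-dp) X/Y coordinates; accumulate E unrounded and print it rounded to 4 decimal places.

At z = 0.6 mm: the r=11.5 cylinder contributes a regular 8-gon of circumradius 11.5. The outline is a single polygon with 8 vertices. Extrusion per mm of travel: 0.25 × 0.3 / (π × 0.875²) = 0.031181. Accumulating E over each segment gives final E = 2.1954.

G0 X-11.50 Y0.00 Z0.60
G1 X-8.13 Y-8.13 E0.2744
G1 X0.00 Y-11.50 E0.5488
G1 X8.13 Y-8.13 E0.8233
G1 X11.50 Y0.00 E1.0977
G1 X8.13 Y8.13 E1.3721
G1 X0.00 Y11.50 E1.6465
G1 X-8.13 Y8.13 E1.9209
G1 X-11.50 Y0.00 E2.1954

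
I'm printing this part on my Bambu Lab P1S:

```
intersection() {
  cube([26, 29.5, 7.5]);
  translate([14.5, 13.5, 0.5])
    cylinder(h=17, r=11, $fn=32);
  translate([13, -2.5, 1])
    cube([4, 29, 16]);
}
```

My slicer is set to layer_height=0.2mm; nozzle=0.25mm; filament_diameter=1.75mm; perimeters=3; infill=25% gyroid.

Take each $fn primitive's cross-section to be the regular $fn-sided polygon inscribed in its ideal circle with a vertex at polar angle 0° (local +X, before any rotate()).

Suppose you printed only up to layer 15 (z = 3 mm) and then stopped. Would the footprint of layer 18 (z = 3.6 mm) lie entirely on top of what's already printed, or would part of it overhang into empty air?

entirely on top

Compare the two slices. At z = 3: the 26×29.5 cube contributes its full rectangle (area 767.00 mm²); the r=11 cylinder at (14.5, 13.5) contributes a regular 32-gon of circumradius 11 (area = (32/2)·11.000²·sin(360°/32) = 377.69 mm²); the 4×29 cube at (13, -2.5) contributes its full rectangle (area 116.00 mm²); Taking the intersection: the r=11 cylinder at (14.5, 13.5) lies inside the 26×29.5 cube, so the common part is the r=11 cylinder at (14.5, 13.5) itself; the 4×29 cube at (13, -2.5) partially overlaps the running intersection; clipping to the common part keeps 87.14 mm² — area = 87.14 mm². At z = 3.6: the cube (footprint 26×29.5) is included at this height (area 767.00 mm²); the cylinder at (14.5, 13.5): section is a regular 32-gon, circumradius r=11 (area = (32/2)·11.000²·sin(360°/32) = 377.69 mm²); the 4×29 cube at (13, -2.5) contributes its full rectangle (area 116.00 mm²); Keeping only the common overlap: the r=11 cylinder at (14.5, 13.5) lies inside the 26×29.5 cube, so the common part is the r=11 cylinder at (14.5, 13.5) itself; the 4×29 cube at (13, -2.5) partially overlaps the running intersection; clipping to the common part keeps 87.14 mm² — area = 87.14 mm². Checking containment: the cross-section at z = 3.6 is a subset of the cross-section at z = 3.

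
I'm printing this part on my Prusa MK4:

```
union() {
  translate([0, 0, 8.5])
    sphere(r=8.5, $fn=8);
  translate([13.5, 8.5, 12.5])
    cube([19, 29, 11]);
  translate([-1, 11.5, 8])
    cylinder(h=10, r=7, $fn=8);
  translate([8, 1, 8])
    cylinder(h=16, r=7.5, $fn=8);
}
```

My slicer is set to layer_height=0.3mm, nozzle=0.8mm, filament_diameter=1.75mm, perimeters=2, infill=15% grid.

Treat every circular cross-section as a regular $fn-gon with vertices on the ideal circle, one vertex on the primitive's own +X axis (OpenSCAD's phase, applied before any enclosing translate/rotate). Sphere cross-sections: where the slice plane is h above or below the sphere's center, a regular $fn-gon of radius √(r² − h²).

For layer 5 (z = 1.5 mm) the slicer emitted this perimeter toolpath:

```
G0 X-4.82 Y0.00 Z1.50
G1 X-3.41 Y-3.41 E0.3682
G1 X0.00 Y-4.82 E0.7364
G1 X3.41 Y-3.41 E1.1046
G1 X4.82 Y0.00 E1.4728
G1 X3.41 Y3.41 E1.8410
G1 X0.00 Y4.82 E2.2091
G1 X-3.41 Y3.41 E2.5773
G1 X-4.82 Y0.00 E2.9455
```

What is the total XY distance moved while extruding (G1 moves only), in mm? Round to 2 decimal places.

Sum the Euclidean lengths of each G1 segment: total = 29.52 mm.

29.52 mm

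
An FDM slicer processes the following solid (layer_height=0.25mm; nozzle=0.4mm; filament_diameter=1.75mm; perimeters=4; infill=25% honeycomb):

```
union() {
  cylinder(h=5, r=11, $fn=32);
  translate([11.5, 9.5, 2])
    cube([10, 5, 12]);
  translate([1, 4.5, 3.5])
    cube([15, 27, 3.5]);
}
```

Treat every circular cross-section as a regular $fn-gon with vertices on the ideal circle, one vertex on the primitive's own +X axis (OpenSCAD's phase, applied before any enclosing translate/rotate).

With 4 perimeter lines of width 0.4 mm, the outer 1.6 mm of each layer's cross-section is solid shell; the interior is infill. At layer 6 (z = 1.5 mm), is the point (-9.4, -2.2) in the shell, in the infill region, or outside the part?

At z = 1.5 mm: the r=11 cylinder gives a regular 32-gon of circumradius 11 (constant along its height); the cube at (11.5, 9.5) is not intersected at this z (z outside [2, 14]); the cube at (1, 4.5) does not reach this height (z outside [3.5, 7]); Combining (union): only the r=11 cylinder is present, so the union is just that shape — 1 connected region. Overall, the cross-section is a single solid region. The nearest boundary edge runs (-10.79, -2.15)→(-10.16, -4.21); distance from the point to it = 1.31 mm. The point is inside the cross-section, 1.31 mm from the nearest boundary — within the 1.6 mm shell band (4 × 0.4).

shell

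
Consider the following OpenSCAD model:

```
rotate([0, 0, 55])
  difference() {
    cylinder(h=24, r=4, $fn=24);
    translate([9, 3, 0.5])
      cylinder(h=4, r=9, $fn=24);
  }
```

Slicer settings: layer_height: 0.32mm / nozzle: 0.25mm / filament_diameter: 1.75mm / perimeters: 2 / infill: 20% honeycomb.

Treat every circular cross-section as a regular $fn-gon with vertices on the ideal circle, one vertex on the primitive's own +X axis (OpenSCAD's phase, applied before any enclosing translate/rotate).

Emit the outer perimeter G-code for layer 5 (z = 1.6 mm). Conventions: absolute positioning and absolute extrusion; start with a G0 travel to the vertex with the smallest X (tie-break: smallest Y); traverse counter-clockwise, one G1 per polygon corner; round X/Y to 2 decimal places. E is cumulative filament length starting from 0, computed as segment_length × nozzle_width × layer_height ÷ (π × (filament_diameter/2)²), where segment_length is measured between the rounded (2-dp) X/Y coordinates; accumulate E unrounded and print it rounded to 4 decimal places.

At z = 1.6 mm: the r=4 cylinder gives a regular 24-gon of circumradius 4 (constant along its height); the r=9 cylinder at (9, 3) contributes a regular 24-gon of circumradius 9; Taking the first minus the rest: starting from the r=4 cylinder, the r=9 cylinder at (9, 3) partially overlaps it — only the 18.38 mm² overlap (of its 251.57 mm²) is removed, clipping the outline — 1 connected region; (whole slice rotated 55° about Z — lengths, areas and connectivity unchanged). The outline is a single polygon with 20 vertices. Extrusion per mm of travel: 0.25 × 0.32 / (π × 0.875²) = 0.033260. Accumulating E over each segment gives final E = 0.7665.

G0 X-3.98 Y0.35 Z1.60
G1 X-3.94 Y-0.69 E0.0346
G1 X-3.63 Y-1.69 E0.0694
G1 X-3.06 Y-2.57 E0.1043
G1 X-2.29 Y-3.28 E0.1391
G1 X-1.37 Y-3.76 E0.1737
G1 X-0.35 Y-3.98 E0.2084
G1 X0.69 Y-3.94 E0.2430
G1 X1.69 Y-3.63 E0.2778
G1 X2.57 Y-3.06 E0.3127
G1 X3.28 Y-2.29 E0.3475
G1 X3.76 Y-1.37 E0.3820
G1 X3.98 Y-0.35 E0.4167
G1 X3.96 Y0.22 E0.4357
G1 X1.92 Y0.13 E0.5036
G1 X-0.37 Y0.64 E0.5816
G1 X-2.46 Y1.72 E0.6599
G1 X-3.19 Y2.39 E0.6929
G1 X-3.28 Y2.29 E0.6973
G1 X-3.76 Y1.37 E0.7318
G1 X-3.98 Y0.35 E0.7665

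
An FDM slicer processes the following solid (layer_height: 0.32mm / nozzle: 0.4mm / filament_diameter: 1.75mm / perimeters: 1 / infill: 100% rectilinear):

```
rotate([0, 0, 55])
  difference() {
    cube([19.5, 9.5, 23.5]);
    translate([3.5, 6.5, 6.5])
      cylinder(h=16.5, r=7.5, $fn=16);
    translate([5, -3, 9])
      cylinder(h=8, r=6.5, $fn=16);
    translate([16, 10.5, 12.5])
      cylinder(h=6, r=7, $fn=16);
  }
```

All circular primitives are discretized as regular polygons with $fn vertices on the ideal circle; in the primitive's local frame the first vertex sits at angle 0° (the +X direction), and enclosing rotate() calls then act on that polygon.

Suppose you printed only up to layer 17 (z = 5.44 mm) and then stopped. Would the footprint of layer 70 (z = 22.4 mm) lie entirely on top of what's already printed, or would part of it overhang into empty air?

Compare the two slices. At z = 5.44: the cube is present — its section is the full 19.5×9.5 rectangle (area 185.25 mm²); the cylinder at (3.5, 6.5) does not reach this height (z outside [6.5, 23]); the cylinder at (5, -3) is absent (z outside [9, 17]); the cylinder at (16, 10.5) does not reach this height (z outside [12.5, 18.5]); After the difference (first − rest): none of the subtracted shapes is present at this height, so the 19.5×9.5 cube is unchanged — area = 185.25 mm²; (whole slice rotated 55° about Z — lengths, areas and connectivity unchanged). At z = 22.4: the 19.5×9.5 cube contributes its full rectangle (area 185.25 mm²); the cylinder at (3.5, 6.5): section is a regular 16-gon, circumradius r=7.5 (area = (16/2)·7.500²·sin(360°/16) = 172.21 mm²); the cylinder at (5, -3) does not reach this height (z outside [9, 17]); the cylinder at (16, 10.5) is not intersected at this z (z outside [12.5, 18.5]); Taking the first minus the rest: starting from the 19.5×9.5 cube (185.25 mm²), the r=7.5 cylinder at (3.5, 6.5) partially overlaps it — only the 95.71 mm² overlap (of its 172.21 mm²) is removed, clipping the outline — area = 89.54 mm²; (whole slice rotated 55° about Z — lengths, areas and connectivity unchanged). Checking containment: the cross-section at z = 22.4 is a subset of the cross-section at z = 5.44.

entirely on top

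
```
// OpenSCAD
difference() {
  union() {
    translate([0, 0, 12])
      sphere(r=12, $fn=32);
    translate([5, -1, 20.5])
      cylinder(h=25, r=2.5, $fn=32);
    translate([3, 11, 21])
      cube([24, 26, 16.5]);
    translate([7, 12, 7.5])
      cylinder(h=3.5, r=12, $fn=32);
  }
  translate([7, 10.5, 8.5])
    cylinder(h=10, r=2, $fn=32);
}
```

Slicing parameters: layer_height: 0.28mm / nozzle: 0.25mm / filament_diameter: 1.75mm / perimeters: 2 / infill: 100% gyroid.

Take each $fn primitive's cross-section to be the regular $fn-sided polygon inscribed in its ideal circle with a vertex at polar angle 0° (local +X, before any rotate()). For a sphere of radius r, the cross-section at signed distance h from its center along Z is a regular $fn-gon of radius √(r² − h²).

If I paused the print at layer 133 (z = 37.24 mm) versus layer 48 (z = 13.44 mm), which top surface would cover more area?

Layer 133 (z = 37.24): the sphere is absent (|z−center|=25.240 > r=12); the cylinder at (5, -1): section is a regular 32-gon, circumradius r=2.5 (area = (32/2)·2.500²·sin(360°/32) = 19.51 mm²); the cube at (3, 11) is present — its section is the full 24×26 rectangle (area 624.00 mm²); the cylinder at (7, 12) is absent (z outside [7.5, 11]); Taking the union: the 2 present regions are separate (no shared area or edge), so areas and boundary lengths simply add and each stays a separate island — area = 643.51 mm²; the cylinder at (7, 10.5) does not reach this height (z outside [8.5, 18.5]); Subtracting the remaining from the first: none of the subtracted shapes is present at this height, so that combined region is unchanged — area = 643.51 mm². So its area = 643.51 mm². Layer 48 (z = 13.44): the r=12 sphere contributes a regular 32-gon of circumradius √(12²−1.44²) = 11.913 (area = (32/2)·11.913²·sin(360°/32) = 443.02 mm²); the cylinder at (5, -1) is not intersected at this z (z outside [20.5, 45.5]); the cube at (3, 11) is absent (z outside [21, 37.5]); the cylinder at (7, 12) does not reach this height (z outside [7.5, 11]); Taking the union: only the r=12 sphere is present, so the union is just that shape — area = 443.02 mm²; the r=2 cylinder at (7, 10.5) gives a regular 32-gon of circumradius 2 (constant along its height) (area = (32/2)·2.000²·sin(360°/32) = 12.49 mm²); Taking the first minus the rest: starting from that combined region (443.02 mm²), the r=2 cylinder at (7, 10.5) partially overlaps it — only the 3.16 mm² overlap (of its 12.49 mm²) is removed, clipping the outline — area = 439.86 mm². So its area = 439.86 mm². Layer 133 is larger (643.51 vs 439.86 mm²).

layer 133 (z = 37.24 mm)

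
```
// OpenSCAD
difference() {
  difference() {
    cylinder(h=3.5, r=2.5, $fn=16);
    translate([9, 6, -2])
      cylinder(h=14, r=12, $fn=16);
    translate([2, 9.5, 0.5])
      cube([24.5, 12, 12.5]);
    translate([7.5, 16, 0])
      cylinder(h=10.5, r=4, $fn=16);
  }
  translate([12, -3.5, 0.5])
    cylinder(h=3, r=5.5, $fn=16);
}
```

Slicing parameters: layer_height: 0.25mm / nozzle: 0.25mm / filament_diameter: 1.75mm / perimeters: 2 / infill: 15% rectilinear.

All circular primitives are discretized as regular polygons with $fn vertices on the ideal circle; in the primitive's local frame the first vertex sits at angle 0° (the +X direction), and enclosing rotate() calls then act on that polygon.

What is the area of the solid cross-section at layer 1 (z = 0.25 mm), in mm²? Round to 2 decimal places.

At z = 0.25 mm: the r=2.5 cylinder gives a regular 16-gon of circumradius 2.5 (constant along its height) (area = (16/2)·2.500²·sin(360°/16) = 19.13 mm²); the r=12 cylinder at (9, 6) contributes a regular 16-gon of circumradius 12 (area = (16/2)·12.000²·sin(360°/16) = 440.85 mm²); the cube at (2, 9.5) is absent (z outside [0.5, 13]); the r=4 cylinder at (7.5, 16) gives a regular 16-gon of circumradius 4 (constant along its height) (area = (16/2)·4.000²·sin(360°/16) = 48.98 mm²); Taking the first minus the rest: starting from the r=2.5 cylinder (19.13 mm²), the r=12 cylinder at (9, 6) partially overlaps it — only the 14.15 mm² overlap (of its 440.85 mm²) is removed, clipping the outline; the r=4 cylinder at (7.5, 16) misses the remaining region (no effect) — area = 4.98 mm²; the cylinder at (12, -3.5) is absent (z outside [0.5, 3.5]); After the difference (first − rest): none of the subtracted shapes is present at this height, so the result so far is unchanged — area = 4.98 mm². Overall, the cross-section is a single solid region. Net area = 4.98 mm².

4.98 mm²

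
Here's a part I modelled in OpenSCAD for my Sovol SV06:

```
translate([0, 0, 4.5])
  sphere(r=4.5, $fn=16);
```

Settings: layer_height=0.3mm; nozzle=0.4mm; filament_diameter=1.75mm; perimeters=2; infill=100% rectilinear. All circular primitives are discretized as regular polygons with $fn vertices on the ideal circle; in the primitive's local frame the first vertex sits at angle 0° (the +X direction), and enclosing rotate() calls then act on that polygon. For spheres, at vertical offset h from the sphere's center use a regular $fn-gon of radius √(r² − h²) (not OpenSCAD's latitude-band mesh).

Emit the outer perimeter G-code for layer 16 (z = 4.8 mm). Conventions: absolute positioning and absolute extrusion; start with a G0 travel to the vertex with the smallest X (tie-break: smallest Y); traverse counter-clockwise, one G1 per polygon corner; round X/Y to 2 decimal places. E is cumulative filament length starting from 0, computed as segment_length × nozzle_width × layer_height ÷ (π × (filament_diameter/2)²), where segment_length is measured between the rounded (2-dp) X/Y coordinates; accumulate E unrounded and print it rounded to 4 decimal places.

At z = 4.8 mm: the r=4.5 sphere contributes a regular 16-gon of circumradius √(4.5²−0.3²) = 4.490. The outline is a single polygon with 16 vertices. Extrusion per mm of travel: 0.4 × 0.3 / (π × 0.875²) = 0.049890. Accumulating E over each segment gives final E = 1.3983.

G0 X-4.49 Y0.00 Z4.80
G1 X-4.15 Y-1.72 E0.0875
G1 X-3.17 Y-3.17 E0.1748
G1 X-1.72 Y-4.15 E0.2621
G1 X0.00 Y-4.49 E0.3496
G1 X1.72 Y-4.15 E0.4370
G1 X3.17 Y-3.17 E0.5244
G1 X4.15 Y-1.72 E0.6117
G1 X4.49 Y0.00 E0.6991
G1 X4.15 Y1.72 E0.7866
G1 X3.17 Y3.17 E0.8739
G1 X1.72 Y4.15 E0.9612
G1 X0.00 Y4.49 E1.0487
G1 X-1.72 Y4.15 E1.1362
G1 X-3.17 Y3.17 E1.2235
G1 X-4.15 Y1.72 E1.3108
G1 X-4.49 Y0.00 E1.3983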